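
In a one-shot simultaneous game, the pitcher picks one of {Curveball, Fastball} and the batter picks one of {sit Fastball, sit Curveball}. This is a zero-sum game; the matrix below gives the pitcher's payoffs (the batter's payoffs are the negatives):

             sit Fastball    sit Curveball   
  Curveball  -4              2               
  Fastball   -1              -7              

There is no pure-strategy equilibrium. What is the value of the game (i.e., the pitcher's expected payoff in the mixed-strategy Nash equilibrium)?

v = -5/2

For the pitcher to be willing to mix, the pitcher must be indifferent between Curveball and Fastball, which pins down the batter's mix.
  the pitcher's payoff to Curveball: q·(-4) + (1−q)·2 = -6q + 2
  the pitcher's payoff to Fastball: q·(-1) + (1−q)·(-7) = 6q - 7
  -6q + 2 = 6q - 7  ⇒  -12q = -9  ⇒  q = 3/4.
The value is the pitcher's expected payoff against this mix (using Curveball): (3/4)·(-4) + (1/4)·2 = -5/2.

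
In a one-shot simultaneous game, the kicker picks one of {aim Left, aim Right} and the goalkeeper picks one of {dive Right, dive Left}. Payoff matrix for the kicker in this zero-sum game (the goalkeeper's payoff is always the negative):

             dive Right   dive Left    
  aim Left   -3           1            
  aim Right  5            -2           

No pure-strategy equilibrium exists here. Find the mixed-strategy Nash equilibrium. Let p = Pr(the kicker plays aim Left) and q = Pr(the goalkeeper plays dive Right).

p = 7/11, q = 3/11

The kicker's mix must leave the goalkeeper indifferent between dive Right and dive Left.
  the goalkeeper's payoff to dive Right: p·3 + (1−p)·(-5) = 8p - 5
  the goalkeeper's payoff to dive Left: p·(-1) + (1−p)·2 = -3p + 2
  8p - 5 = -3p + 2  ⇒  11p = 7  ⇒  p = 7/11.
The goalkeeper's mix must leave the kicker indifferent between aim Left and aim Right.
  the kicker's payoff from aim Left: q·(-3) + (1−q)·1 = -4q + 1
  the kicker's payoff from aim Right: q·5 + (1−q)·(-2) = 7q - 2
  -4q + 1 = 7q - 2  ⇒  -11q = -3  ⇒  q = 3/11.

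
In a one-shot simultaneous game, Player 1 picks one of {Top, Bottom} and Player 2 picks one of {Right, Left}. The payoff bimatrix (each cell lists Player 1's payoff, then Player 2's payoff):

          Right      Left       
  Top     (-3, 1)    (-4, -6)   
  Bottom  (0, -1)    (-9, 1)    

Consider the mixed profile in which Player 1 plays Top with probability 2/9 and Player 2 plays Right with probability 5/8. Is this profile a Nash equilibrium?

Yes

Check Player 2's indifference given Player 1's mix p = 2/9:
  payoff from Right = -5/9; payoff from Left = -5/9 — equal.
Check Player 1's indifference given Player 2's mix q = 5/8:
  payoff from Top = -27/8; payoff from Bottom = -27/8 — equal.
Both players are indifferent, so neither can profitably deviate.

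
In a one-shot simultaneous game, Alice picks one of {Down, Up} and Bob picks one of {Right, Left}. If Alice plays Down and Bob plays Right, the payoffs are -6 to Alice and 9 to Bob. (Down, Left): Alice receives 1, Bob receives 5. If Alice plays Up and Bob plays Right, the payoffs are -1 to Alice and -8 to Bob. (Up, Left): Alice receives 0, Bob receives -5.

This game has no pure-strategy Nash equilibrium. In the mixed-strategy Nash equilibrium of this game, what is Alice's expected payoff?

Alice's indifference between Down and Up determines Bob's mixing probability q:
  Alice's payoff to Down: q·(-6) + (1−q)·1 = -7q + 1
  Alice's payoff to Up: q·(-1) + (1−q)·0 = -q
  -7q + 1 = -q  ⇒  -6q = -1  ⇒  q = 1/6.
At equilibrium Alice is indifferent across rows, so Alice's payoff equals the payoff from Down: (1/6)·(-6) + (5/6)·1 = -1/6.

-1/6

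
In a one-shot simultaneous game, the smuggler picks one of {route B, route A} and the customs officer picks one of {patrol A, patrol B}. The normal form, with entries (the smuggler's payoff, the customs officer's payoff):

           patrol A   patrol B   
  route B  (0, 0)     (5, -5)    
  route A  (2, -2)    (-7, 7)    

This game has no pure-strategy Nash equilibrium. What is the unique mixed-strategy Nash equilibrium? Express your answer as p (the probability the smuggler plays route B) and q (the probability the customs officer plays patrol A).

p = 9/14, q = 6/7

The smuggler's mix must leave the customs officer indifferent between patrol A and patrol B.
  the customs officer's payoff from patrol A: p·0 + (1−p)·(-2) = 2p - 2
  the customs officer's payoff from patrol B: p·(-5) + (1−p)·7 = -12p + 7
  2p - 2 = -12p + 7  ⇒  14p = 9  ⇒  p = 9/14.
The customs officer's mix must leave the smuggler indifferent between route B and route A.
  the smuggler's expected payoff from route B: q·0 + (1−q)·5 = -5q + 5
  the smuggler's expected payoff from route A: q·2 + (1−q)·(-7) = 9q - 7
  -5q + 5 = 9q - 7  ⇒  -14q = -12  ⇒  q = 6/7.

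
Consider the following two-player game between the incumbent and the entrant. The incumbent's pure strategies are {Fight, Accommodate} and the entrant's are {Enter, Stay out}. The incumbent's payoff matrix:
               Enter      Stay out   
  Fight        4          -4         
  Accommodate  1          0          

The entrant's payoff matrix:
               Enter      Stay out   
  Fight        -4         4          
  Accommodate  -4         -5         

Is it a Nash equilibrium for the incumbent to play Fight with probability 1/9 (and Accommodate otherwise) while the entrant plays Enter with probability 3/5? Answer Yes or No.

Given the entrant's mix q = 3/5, the incumbent's payoff from Fight is 4/5 but from Accommodate is 3/5. The incumbent strictly prefers Fight, so the incumbent would not mix.
So the proposed profile is not a Nash equilibrium.

No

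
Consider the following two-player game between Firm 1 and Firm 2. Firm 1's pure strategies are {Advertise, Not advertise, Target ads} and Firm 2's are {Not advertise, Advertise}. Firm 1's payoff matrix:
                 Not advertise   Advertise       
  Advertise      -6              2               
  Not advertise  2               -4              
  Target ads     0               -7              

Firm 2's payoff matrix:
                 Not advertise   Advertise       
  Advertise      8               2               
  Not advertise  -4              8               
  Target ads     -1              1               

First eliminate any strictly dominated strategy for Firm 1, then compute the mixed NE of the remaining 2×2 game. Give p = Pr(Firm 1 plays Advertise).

p = 2/3

Firm 1's strategy Target ads is strictly dominated by Not advertise: 2 > 0 and -4 > -7. Eliminate Target ads.
Firm 2's indifference between Not advertise and Advertise determines Firm 1's mixing probability p:
  Firm 2's expected payoff from Not advertise: p·8 + (1−p)·(-4) = 12p - 4
  Firm 2's expected payoff from Advertise: p·2 + (1−p)·8 = -6p + 8
  12p - 4 = -6p + 8  ⇒  18p = 12  ⇒  p = 2/3.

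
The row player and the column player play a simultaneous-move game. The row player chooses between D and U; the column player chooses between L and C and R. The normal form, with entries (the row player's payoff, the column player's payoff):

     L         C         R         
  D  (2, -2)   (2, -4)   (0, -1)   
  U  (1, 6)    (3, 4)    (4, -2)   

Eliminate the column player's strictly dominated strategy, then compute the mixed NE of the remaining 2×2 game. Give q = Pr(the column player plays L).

q = 4/5

The column player's strategy C is strictly dominated by L: -2 > -4 and 6 > 4. Eliminate C.
The column player's mix must leave the row player indifferent between D and U.
  the row player's expected payoff from D: q·2 + (1−q)·0 = 2q
  the row player's expected payoff from U: q·1 + (1−q)·4 = -3q + 4
  2q = -3q + 4  ⇒  5q = 4  ⇒  q = 4/5.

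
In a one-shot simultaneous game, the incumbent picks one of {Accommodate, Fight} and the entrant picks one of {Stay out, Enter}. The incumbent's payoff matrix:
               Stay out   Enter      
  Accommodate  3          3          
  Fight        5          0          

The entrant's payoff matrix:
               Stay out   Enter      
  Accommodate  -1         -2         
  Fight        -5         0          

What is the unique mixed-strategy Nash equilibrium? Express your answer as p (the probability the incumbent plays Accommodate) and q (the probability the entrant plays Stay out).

p = 5/6, q = 3/5

In a mixed equilibrium the entrant is indifferent between Stay out and Enter; this condition fixes p.
  the entrant's payoff to Stay out: p·(-1) + (1−p)·(-5) = 4p - 5
  the entrant's payoff to Enter: p·(-2) + (1−p)·0 = -2p
  4p - 5 = -2p  ⇒  6p = 5  ⇒  p = 5/6.
The incumbent's indifference between Accommodate and Fight determines the entrant's mixing probability q:
  the incumbent's payoff to Accommodate: q·3 + (1−q)·3 = 3
  the incumbent's payoff to Fight: q·5 + (1−q)·0 = 5q
  3 = 5q  ⇒  -5q = -3  ⇒  q = 3/5.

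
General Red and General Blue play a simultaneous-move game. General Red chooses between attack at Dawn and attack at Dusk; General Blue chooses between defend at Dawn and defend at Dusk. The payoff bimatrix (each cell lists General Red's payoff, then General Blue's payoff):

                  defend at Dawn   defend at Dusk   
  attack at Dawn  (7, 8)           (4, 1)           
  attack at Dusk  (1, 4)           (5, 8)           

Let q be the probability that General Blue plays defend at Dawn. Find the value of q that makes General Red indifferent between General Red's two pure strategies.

q = 1/7

Set General Red's expected payoff from attack at Dawn equal to that from attack at Dusk:
  General Red's payoff to attack at Dawn: q·7 + (1−q)·4 = 3q + 4
  General Red's payoff to attack at Dusk: q·1 + (1−q)·5 = -4q + 5
  3q + 4 = -4q + 5  ⇒  7q = 1  ⇒  q = 1/7.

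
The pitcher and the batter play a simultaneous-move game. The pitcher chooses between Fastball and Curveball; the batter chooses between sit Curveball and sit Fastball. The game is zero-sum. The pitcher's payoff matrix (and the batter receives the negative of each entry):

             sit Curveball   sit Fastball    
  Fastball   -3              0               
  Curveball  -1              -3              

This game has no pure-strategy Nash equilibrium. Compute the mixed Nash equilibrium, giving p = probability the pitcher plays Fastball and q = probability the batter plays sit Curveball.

p = 2/5, q = 3/5

The batter's indifference between sit Curveball and sit Fastball determines the pitcher's mixing probability p:
  the batter's expected payoff from sit Curveball: p·3 + (1−p)·1 = 2p + 1
  the batter's expected payoff from sit Fastball: p·0 + (1−p)·3 = -3p + 3
  2p + 1 = -3p + 3  ⇒  5p = 2  ⇒  p = 2/5.
For the pitcher to be willing to mix, the pitcher must be indifferent between Fastball and Curveball, which pins down the batter's mix.
  the pitcher's payoff to Fastball: q·(-3) + (1−q)·0 = -3q
  the pitcher's payoff to Curveball: q·(-1) + (1−q)·(-3) = 2q - 3
  -3q = 2q - 3  ⇒  -5q = -3  ⇒  q = 3/5.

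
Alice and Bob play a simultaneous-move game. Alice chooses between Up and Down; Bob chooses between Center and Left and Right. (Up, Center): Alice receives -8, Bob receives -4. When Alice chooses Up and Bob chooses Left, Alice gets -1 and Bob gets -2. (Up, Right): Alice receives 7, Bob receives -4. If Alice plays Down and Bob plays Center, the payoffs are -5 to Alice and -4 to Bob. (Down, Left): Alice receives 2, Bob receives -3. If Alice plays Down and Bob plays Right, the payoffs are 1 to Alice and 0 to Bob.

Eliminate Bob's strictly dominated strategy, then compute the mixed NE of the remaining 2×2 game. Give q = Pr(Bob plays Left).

q = 2/3

Bob's strategy Center is strictly dominated by Left: -2 > -4 and -3 > -4. Eliminate Center.
For Alice to be willing to mix, Alice must be indifferent between Up and Down, which pins down Bob's mix.
  Alice's payoff from Up: q·(-1) + (1−q)·7 = -8q + 7
  Alice's payoff from Down: q·2 + (1−q)·1 = q + 1
  -8q + 7 = q + 1  ⇒  -9q = -6  ⇒  q = 2/3.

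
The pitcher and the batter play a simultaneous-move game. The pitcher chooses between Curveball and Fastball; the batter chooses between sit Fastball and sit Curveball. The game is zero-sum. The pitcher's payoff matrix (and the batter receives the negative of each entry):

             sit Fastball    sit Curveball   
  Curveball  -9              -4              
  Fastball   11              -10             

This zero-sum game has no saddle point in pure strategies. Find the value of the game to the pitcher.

v = -67/13

The batter's mix must leave the pitcher indifferent between Curveball and Fastball.
  the pitcher's payoff from Curveball: q·(-9) + (1−q)·(-4) = -5q - 4
  the pitcher's payoff from Fastball: q·11 + (1−q)·(-10) = 21q - 10
  -5q - 4 = 21q - 10  ⇒  -26q = -6  ⇒  q = 3/13.
The value is the pitcher's expected payoff against this mix (using Curveball): (3/13)·(-9) + (10/13)·(-4) = -67/13.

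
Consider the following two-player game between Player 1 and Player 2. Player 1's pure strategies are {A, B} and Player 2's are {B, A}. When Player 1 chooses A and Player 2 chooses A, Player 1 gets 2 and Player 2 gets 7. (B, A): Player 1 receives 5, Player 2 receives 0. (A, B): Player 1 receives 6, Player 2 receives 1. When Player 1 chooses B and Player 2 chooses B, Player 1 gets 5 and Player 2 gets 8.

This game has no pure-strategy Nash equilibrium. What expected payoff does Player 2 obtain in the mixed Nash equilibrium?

Player 1's mix must leave Player 2 indifferent between B and A.
  Player 2's expected payoff from B: p·1 + (1−p)·8 = -7p + 8
  Player 2's expected payoff from A: p·7 + (1−p)·0 = 7p
  -7p + 8 = 7p  ⇒  -14p = -8  ⇒  p = 4/7.
At equilibrium Player 2 is indifferent across columns, so Player 2's payoff equals the payoff from B: (4/7)·1 + (3/7)·8 = 4.

4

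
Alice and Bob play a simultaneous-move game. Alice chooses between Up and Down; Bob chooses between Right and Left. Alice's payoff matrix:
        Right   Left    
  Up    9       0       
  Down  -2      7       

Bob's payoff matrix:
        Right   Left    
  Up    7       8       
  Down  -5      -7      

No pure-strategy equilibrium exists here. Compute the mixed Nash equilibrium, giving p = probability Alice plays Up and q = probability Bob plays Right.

p = 2/3, q = 7/18

Alice's mix must leave Bob indifferent between Right and Left.
  Bob's payoff from Right: p·7 + (1−p)·(-5) = 12p - 5
  Bob's payoff from Left: p·8 + (1−p)·(-7) = 15p - 7
  12p - 5 = 15p - 7  ⇒  -3p = -2  ⇒  p = 2/3.
In a mixed equilibrium Alice is indifferent between Up and Down; this condition fixes q.
  Alice's expected payoff from Up: q·9 + (1−q)·0 = 9q
  Alice's expected payoff from Down: q·(-2) + (1−q)·7 = -9q + 7
  9q = -9q + 7  ⇒  18q = 7  ⇒  q = 7/18.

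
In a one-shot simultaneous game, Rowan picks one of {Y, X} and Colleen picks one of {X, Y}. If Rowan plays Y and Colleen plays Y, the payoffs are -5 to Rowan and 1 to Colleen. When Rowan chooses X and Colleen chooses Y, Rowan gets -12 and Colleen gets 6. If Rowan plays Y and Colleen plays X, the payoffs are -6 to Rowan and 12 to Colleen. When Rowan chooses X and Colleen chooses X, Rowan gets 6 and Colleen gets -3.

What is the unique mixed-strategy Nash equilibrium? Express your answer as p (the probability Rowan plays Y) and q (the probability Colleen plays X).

p = 9/20, q = 7/19

For Colleen to be willing to mix, Colleen must be indifferent between X and Y, which pins down Rowan's mix.
  Colleen's payoff from X: p·12 + (1−p)·(-3) = 15p - 3
  Colleen's payoff from Y: p·1 + (1−p)·6 = -5p + 6
  15p - 3 = -5p + 6  ⇒  20p = 9  ⇒  p = 9/20.
Rowan's indifference between Y and X determines Colleen's mixing probability q:
  Rowan's expected payoff from Y: q·(-6) + (1−q)·(-5) = -q - 5
  Rowan's expected payoff from X: q·6 + (1−q)·(-12) = 18q - 12
  -q - 5 = 18q - 12  ⇒  -19q = -7  ⇒  q = 7/19.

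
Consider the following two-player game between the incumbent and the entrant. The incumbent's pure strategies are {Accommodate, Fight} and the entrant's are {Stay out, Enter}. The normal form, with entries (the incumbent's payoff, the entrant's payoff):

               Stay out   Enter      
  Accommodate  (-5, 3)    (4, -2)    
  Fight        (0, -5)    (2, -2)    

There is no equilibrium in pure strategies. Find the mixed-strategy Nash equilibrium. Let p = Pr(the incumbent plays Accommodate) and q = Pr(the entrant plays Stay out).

p = 3/8, q = 2/7

In a mixed equilibrium the entrant is indifferent between Stay out and Enter; this condition fixes p.
  the entrant's expected payoff from Stay out: p·3 + (1−p)·(-5) = 8p - 5
  the entrant's expected payoff from Enter: p·(-2) + (1−p)·(-2) = -2
  8p - 5 = -2  ⇒  8p = 3  ⇒  p = 3/8.
The entrant's mix must leave the incumbent indifferent between Accommodate and Fight.
  the incumbent's payoff from Accommodate: q·(-5) + (1−q)·4 = -9q + 4
  the incumbent's payoff from Fight: q·0 + (1−q)·2 = -2q + 2
  -9q + 4 = -2q + 2  ⇒  -7q = -2  ⇒  q = 2/7.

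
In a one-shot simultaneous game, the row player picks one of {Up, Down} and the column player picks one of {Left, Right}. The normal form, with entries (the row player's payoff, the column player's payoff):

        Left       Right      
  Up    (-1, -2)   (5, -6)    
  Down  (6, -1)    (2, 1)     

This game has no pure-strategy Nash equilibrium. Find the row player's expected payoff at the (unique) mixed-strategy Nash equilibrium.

16/5

For the row player to be willing to mix, the row player must be indifferent between Up and Down, which pins down the column player's mix.
  the row player's expected payoff from Up: q·(-1) + (1−q)·5 = -6q + 5
  the row player's expected payoff from Down: q·6 + (1−q)·2 = 4q + 2
  -6q + 5 = 4q + 2  ⇒  -10q = -3  ⇒  q = 3/10.
At equilibrium the row player is indifferent across rows, so the row player's payoff equals the payoff from Up: (3/10)·(-1) + (7/10)·5 = 16/5.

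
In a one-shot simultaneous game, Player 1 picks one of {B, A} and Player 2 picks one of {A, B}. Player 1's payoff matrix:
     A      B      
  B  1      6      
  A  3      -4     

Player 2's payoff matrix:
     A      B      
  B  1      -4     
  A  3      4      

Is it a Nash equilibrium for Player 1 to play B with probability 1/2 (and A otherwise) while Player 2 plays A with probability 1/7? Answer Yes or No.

No

Given Player 1's mix p = 1/2, Player 2's payoff from A is 2 but from B is 0. Player 2 strictly prefers A, so Player 2 would not mix.
So the proposed profile is not a Nash equilibrium.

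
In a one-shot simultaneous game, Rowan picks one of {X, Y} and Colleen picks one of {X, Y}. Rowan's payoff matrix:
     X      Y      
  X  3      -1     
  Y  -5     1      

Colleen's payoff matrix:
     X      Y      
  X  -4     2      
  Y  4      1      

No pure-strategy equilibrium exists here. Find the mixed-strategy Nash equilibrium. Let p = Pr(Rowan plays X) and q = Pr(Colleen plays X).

p = 1/3, q = 1/5

Rowan's mix must leave Colleen indifferent between X and Y.
  Colleen's expected payoff from X: p·(-4) + (1−p)·4 = -8p + 4
  Colleen's expected payoff from Y: p·2 + (1−p)·1 = p + 1
  -8p + 4 = p + 1  ⇒  -9p = -3  ⇒  p = 1/3.
For Rowan to be willing to mix, Rowan must be indifferent between X and Y, which pins down Colleen's mix.
  Rowan's payoff from X: q·3 + (1−q)·(-1) = 4q - 1
  Rowan's payoff from Y: q·(-5) + (1−q)·1 = -6q + 1
  4q - 1 = -6q + 1  ⇒  10q = 2  ⇒  q = 1/5.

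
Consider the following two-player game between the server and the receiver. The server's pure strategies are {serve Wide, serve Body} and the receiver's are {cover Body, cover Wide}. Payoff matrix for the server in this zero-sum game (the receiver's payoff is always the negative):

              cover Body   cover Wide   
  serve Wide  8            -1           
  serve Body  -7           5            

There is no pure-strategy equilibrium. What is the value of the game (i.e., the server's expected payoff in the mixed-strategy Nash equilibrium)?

The receiver's mix must leave the server indifferent between serve Wide and serve Body.
  the server's payoff from serve Wide: q·8 + (1−q)·(-1) = 9q - 1
  the server's payoff from serve Body: q·(-7) + (1−q)·5 = -12q + 5
  9q - 1 = -12q + 5  ⇒  21q = 6  ⇒  q = 2/7.
The value is the server's expected payoff against this mix (using serve Wide): (2/7)·8 + (5/7)·(-1) = 11/7.

v = 11/7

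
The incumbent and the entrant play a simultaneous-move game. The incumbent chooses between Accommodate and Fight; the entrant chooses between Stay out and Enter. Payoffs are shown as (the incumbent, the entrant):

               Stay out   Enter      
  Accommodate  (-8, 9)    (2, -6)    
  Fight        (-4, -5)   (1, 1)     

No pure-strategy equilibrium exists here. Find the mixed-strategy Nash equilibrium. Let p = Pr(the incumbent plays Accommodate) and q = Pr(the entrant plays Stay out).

The entrant's indifference between Stay out and Enter determines the incumbent's mixing probability p:
  the entrant's payoff to Stay out: p·9 + (1−p)·(-5) = 14p - 5
  the entrant's payoff to Enter: p·(-6) + (1−p)·1 = -7p + 1
  14p - 5 = -7p + 1  ⇒  21p = 6  ⇒  p = 2/7.
Set the incumbent's expected payoff from Accommodate equal to that from Fight:
  the incumbent's payoff from Accommodate: q·(-8) + (1−q)·2 = -10q + 2
  the incumbent's payoff from Fight: q·(-4) + (1−q)·1 = -5q + 1
  -10q + 2 = -5q + 1  ⇒  -5q = -1  ⇒  q = 1/5.

p = 2/7, q = 1/5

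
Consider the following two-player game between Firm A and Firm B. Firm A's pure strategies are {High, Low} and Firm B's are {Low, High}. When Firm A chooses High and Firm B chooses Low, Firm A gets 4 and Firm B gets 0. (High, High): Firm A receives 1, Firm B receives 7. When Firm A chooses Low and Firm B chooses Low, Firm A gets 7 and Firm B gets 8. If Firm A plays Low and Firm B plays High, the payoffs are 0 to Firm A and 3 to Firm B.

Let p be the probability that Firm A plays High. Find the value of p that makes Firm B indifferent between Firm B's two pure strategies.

Firm B's indifference between Low and High determines Firm A's mixing probability p:
  Firm B's expected payoff from Low: p·0 + (1−p)·8 = -8p + 8
  Firm B's expected payoff from High: p·7 + (1−p)·3 = 4p + 3
  -8p + 8 = 4p + 3  ⇒  -12p = -5  ⇒  p = 5/12.

p = 5/12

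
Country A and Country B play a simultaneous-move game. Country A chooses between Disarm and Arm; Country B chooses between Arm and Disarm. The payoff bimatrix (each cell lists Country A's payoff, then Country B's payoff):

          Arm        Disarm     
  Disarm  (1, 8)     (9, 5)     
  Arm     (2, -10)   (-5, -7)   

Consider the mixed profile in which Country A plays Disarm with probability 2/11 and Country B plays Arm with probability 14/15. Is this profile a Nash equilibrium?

No

Given Country A's mix p = 2/11, Country B's payoff from Arm is -74/11 but from Disarm is -53/11. Country B strictly prefers Disarm, so Country B would not mix.
So the proposed profile is not a Nash equilibrium.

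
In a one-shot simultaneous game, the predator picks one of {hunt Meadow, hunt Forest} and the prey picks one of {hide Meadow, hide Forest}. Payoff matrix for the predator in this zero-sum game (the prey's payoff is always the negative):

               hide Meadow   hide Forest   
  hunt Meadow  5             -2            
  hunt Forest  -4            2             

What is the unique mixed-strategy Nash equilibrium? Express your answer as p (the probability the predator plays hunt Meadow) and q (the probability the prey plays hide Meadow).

p = 6/13, q = 4/13

In a mixed equilibrium the prey is indifferent between hide Meadow and hide Forest; this condition fixes p.
  the prey's payoff from hide Meadow: p·(-5) + (1−p)·4 = -9p + 4
  the prey's payoff from hide Forest: p·2 + (1−p)·(-2) = 4p - 2
  -9p + 4 = 4p - 2  ⇒  -13p = -6  ⇒  p = 6/13.
In a mixed equilibrium the predator is indifferent between hunt Meadow and hunt Forest; this condition fixes q.
  the predator's payoff from hunt Meadow: q·5 + (1−q)·(-2) = 7q - 2
  the predator's payoff from hunt Forest: q·(-4) + (1−q)·2 = -6q + 2
  7q - 2 = -6q + 2  ⇒  13q = 4  ⇒  q = 4/13.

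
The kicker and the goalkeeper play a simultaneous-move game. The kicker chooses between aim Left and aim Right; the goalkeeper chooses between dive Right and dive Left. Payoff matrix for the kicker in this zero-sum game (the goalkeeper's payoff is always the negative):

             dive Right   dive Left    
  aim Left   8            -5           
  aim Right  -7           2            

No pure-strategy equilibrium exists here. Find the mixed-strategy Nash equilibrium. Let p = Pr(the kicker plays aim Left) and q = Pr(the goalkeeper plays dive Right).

The goalkeeper's indifference between dive Right and dive Left determines the kicker's mixing probability p:
  the goalkeeper's payoff to dive Right: p·(-8) + (1−p)·7 = -15p + 7
  the goalkeeper's payoff to dive Left: p·5 + (1−p)·(-2) = 7p - 2
  -15p + 7 = 7p - 2  ⇒  -22p = -9  ⇒  p = 9/22.
For the kicker to be willing to mix, the kicker must be indifferent between aim Left and aim Right, which pins down the goalkeeper's mix.
  the kicker's payoff from aim Left: q·8 + (1−q)·(-5) = 13q - 5
  the kicker's payoff from aim Right: q·(-7) + (1−q)·2 = -9q + 2
  13q - 5 = -9q + 2  ⇒  22q = 7  ⇒  q = 7/22.

p = 9/22, q = 7/22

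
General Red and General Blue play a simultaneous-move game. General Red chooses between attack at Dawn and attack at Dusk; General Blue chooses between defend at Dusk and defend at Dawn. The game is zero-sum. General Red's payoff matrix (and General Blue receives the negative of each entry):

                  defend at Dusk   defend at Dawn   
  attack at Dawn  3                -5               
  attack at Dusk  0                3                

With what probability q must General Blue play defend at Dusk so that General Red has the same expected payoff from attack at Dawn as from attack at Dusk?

q = 8/11

General Red's indifference between attack at Dawn and attack at Dusk determines General Blue's mixing probability q:
  General Red's payoff from attack at Dawn: q·3 + (1−q)·(-5) = 8q - 5
  General Red's payoff from attack at Dusk: q·0 + (1−q)·3 = -3q + 3
  8q - 5 = -3q + 3  ⇒  11q = 8  ⇒  q = 8/11.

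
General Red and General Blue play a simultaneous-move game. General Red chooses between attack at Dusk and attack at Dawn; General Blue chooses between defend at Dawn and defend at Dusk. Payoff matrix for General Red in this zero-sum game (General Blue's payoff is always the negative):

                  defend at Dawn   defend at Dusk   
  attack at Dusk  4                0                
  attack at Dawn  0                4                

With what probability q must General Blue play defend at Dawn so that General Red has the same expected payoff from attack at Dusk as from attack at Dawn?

In a mixed equilibrium General Red is indifferent between attack at Dusk and attack at Dawn; this condition fixes q.
  General Red's payoff to attack at Dusk: q·4 + (1−q)·0 = 4q
  General Red's payoff to attack at Dawn: q·0 + (1−q)·4 = -4q + 4
  4q = -4q + 4  ⇒  8q = 4  ⇒  q = 1/2.

q = 1/2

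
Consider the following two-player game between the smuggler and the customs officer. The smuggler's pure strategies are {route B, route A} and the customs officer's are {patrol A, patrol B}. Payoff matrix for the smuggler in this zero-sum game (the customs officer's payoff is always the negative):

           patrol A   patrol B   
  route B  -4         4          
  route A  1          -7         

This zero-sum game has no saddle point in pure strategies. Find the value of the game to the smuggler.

v = -3/2

Set the smuggler's expected payoff from route B equal to that from route A:
  the smuggler's payoff to route B: q·(-4) + (1−q)·4 = -8q + 4
  the smuggler's payoff to route A: q·1 + (1−q)·(-7) = 8q - 7
  -8q + 4 = 8q - 7  ⇒  -16q = -11  ⇒  q = 11/16.
The value is the smuggler's expected payoff against this mix (using route B): (11/16)·(-4) + (5/16)·4 = -3/2.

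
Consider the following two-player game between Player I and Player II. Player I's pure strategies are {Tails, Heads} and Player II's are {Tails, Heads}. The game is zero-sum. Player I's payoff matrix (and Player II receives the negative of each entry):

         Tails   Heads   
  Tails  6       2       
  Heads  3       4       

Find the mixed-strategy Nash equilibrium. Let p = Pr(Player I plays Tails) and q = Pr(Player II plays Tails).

p = 1/5, q = 2/5

In a mixed equilibrium Player II is indifferent between Tails and Heads; this condition fixes p.
  Player II's payoff to Tails: p·(-6) + (1−p)·(-3) = -3p - 3
  Player II's payoff to Heads: p·(-2) + (1−p)·(-4) = 2p - 4
  -3p - 3 = 2p - 4  ⇒  -5p = -1  ⇒  p = 1/5.
Player I's indifference between Tails and Heads determines Player II's mixing probability q:
  Player I's payoff to Tails: q·6 + (1−q)·2 = 4q + 2
  Player I's payoff to Heads: q·3 + (1−q)·4 = -q + 4
  4q + 2 = -q + 4  ⇒  5q = 2  ⇒  q = 2/5.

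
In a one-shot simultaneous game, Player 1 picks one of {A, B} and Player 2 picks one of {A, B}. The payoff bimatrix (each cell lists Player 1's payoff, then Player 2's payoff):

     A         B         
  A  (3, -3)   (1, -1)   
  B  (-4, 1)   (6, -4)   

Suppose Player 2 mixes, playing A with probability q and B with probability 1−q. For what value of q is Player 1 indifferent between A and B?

q = 5/12

Player 1's indifference between A and B determines Player 2's mixing probability q:
  Player 1's payoff to A: q·3 + (1−q)·1 = 2q + 1
  Player 1's payoff to B: q·(-4) + (1−q)·6 = -10q + 6
  2q + 1 = -10q + 6  ⇒  12q = 5  ⇒  q = 5/12.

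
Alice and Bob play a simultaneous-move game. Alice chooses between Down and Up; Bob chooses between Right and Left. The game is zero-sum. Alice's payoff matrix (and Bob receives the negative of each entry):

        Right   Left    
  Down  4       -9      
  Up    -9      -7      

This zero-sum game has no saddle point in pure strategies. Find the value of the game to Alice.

Set Alice's expected payoff from Down equal to that from Up:
  Alice's payoff from Down: q·4 + (1−q)·(-9) = 13q - 9
  Alice's payoff from Up: q·(-9) + (1−q)·(-7) = -2q - 7
  13q - 9 = -2q - 7  ⇒  15q = 2  ⇒  q = 2/15.
The value is Alice's expected payoff against this mix (using Down): (2/15)·4 + (13/15)·(-9) = -109/15.

v = -109/15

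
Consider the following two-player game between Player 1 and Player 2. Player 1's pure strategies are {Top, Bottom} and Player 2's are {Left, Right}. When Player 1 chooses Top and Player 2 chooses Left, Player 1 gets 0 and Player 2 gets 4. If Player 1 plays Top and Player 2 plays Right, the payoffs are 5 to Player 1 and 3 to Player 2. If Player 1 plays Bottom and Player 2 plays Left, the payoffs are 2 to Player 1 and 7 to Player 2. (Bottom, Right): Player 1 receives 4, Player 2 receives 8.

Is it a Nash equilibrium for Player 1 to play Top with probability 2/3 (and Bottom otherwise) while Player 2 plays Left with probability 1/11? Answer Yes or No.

Given Player 1's mix p = 2/3, Player 2's payoff from Left is 5 but from Right is 14/3. Player 2 strictly prefers Left, so Player 2 would not mix.
So the proposed profile is not a Nash equilibrium.

No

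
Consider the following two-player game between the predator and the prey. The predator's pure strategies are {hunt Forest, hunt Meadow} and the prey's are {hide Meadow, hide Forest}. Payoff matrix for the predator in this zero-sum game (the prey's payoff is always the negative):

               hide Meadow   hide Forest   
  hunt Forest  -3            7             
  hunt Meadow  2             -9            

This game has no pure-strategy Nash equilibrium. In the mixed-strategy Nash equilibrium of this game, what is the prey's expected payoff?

The prey's indifference between hide Meadow and hide Forest determines the predator's mixing probability p:
  the prey's payoff from hide Meadow: p·3 + (1−p)·(-2) = 5p - 2
  the prey's payoff from hide Forest: p·(-7) + (1−p)·9 = -16p + 9
  5p - 2 = -16p + 9  ⇒  21p = 11  ⇒  p = 11/21.
At equilibrium the prey is indifferent across columns, so the prey's payoff equals the payoff from hide Meadow: (11/21)·3 + (10/21)·(-2) = 13/21.

13/21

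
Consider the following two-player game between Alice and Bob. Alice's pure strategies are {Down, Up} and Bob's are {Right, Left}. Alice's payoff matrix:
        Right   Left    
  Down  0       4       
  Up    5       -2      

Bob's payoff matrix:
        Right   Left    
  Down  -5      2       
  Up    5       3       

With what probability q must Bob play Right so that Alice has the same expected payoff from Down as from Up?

q = 6/11

Set Alice's expected payoff from Down equal to that from Up:
  Alice's payoff from Down: q·0 + (1−q)·4 = -4q + 4
  Alice's payoff from Up: q·5 + (1−q)·(-2) = 7q - 2
  -4q + 4 = 7q - 2  ⇒  -11q = -6  ⇒  q = 6/11.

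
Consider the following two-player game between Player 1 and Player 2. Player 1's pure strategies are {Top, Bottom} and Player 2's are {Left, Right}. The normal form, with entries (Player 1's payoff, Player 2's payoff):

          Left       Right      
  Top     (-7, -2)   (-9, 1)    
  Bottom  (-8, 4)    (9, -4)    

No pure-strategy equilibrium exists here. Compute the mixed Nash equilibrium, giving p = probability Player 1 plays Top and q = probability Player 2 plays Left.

Player 2's indifference between Left and Right determines Player 1's mixing probability p:
  Player 2's payoff from Left: p·(-2) + (1−p)·4 = -6p + 4
  Player 2's payoff from Right: p·1 + (1−p)·(-4) = 5p - 4
  -6p + 4 = 5p - 4  ⇒  -11p = -8  ⇒  p = 8/11.
In a mixed equilibrium Player 1 is indifferent between Top and Bottom; this condition fixes q.
  Player 1's payoff to Top: q·(-7) + (1−q)·(-9) = 2q - 9
  Player 1's payoff to Bottom: q·(-8) + (1−q)·9 = -17q + 9
  2q - 9 = -17q + 9  ⇒  19q = 18  ⇒  q = 18/19.

p = 8/11, q = 18/19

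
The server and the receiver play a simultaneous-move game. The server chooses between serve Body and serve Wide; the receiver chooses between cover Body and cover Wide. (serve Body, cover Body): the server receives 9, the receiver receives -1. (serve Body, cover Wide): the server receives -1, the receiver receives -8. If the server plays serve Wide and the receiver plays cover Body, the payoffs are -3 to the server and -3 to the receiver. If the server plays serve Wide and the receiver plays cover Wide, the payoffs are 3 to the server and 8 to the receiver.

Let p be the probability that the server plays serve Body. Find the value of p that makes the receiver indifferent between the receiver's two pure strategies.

p = 11/18

The server's mix must leave the receiver indifferent between cover Body and cover Wide.
  the receiver's payoff to cover Body: p·(-1) + (1−p)·(-3) = 2p - 3
  the receiver's payoff to cover Wide: p·(-8) + (1−p)·8 = -16p + 8
  2p - 3 = -16p + 8  ⇒  18p = 11  ⇒  p = 11/18.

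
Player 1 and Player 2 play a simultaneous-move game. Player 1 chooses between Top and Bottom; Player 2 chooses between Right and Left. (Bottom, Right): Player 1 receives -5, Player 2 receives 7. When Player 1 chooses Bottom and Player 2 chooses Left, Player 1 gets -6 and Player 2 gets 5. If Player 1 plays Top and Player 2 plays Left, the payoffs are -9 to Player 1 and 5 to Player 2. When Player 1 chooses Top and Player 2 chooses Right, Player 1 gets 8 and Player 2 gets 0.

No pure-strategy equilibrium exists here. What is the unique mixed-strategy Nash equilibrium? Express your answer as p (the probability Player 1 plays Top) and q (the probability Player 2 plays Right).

p = 2/7, q = 3/16

In a mixed equilibrium Player 2 is indifferent between Right and Left; this condition fixes p.
  Player 2's payoff to Right: p·0 + (1−p)·7 = -7p + 7
  Player 2's payoff to Left: p·5 + (1−p)·5 = 5
  -7p + 7 = 5  ⇒  -7p = -2  ⇒  p = 2/7.
Player 1's indifference between Top and Bottom determines Player 2's mixing probability q:
  Player 1's payoff from Top: q·8 + (1−q)·(-9) = 17q - 9
  Player 1's payoff from Bottom: q·(-5) + (1−q)·(-6) = q - 6
  17q - 9 = q - 6  ⇒  16q = 3  ⇒  q = 3/16.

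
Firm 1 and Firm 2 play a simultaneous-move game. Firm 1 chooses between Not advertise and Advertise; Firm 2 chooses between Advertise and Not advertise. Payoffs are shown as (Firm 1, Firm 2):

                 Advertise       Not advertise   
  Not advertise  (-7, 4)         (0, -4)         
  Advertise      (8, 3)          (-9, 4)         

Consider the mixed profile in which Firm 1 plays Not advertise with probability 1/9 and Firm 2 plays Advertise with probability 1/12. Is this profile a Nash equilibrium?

Given Firm 2's mix q = 1/12, Firm 1's payoff from Not advertise is -7/12 but from Advertise is -91/12. Firm 1 strictly prefers Not advertise, so Firm 1 would not mix.
So the proposed profile is not a Nash equilibrium.

No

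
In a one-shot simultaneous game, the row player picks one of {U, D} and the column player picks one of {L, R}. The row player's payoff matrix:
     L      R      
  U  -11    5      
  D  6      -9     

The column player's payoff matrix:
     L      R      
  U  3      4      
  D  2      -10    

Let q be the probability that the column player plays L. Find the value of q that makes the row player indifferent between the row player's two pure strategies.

In a mixed equilibrium the row player is indifferent between U and D; this condition fixes q.
  the row player's expected payoff from U: q·(-11) + (1−q)·5 = -16q + 5
  the row player's expected payoff from D: q·6 + (1−q)·(-9) = 15q - 9
  -16q + 5 = 15q - 9  ⇒  -31q = -14  ⇒  q = 14/31.

q = 14/31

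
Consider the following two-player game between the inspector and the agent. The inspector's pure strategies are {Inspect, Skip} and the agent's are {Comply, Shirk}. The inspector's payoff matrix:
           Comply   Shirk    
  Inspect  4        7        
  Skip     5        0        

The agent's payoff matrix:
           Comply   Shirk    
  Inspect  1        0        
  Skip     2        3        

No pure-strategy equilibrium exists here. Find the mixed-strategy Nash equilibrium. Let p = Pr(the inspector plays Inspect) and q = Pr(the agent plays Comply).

p = 1/2, q = 7/8

Set the agent's expected payoff from Comply equal to that from Shirk:
  the agent's payoff from Comply: p·1 + (1−p)·2 = -p + 2
  the agent's payoff from Shirk: p·0 + (1−p)·3 = -3p + 3
  -p + 2 = -3p + 3  ⇒  2p = 1  ⇒  p = 1/2.
The inspector's indifference between Inspect and Skip determines the agent's mixing probability q:
  the inspector's payoff to Inspect: q·4 + (1−q)·7 = -3q + 7
  the inspector's payoff to Skip: q·5 + (1−q)·0 = 5q
  -3q + 7 = 5q  ⇒  -8q = -7  ⇒  q = 7/8.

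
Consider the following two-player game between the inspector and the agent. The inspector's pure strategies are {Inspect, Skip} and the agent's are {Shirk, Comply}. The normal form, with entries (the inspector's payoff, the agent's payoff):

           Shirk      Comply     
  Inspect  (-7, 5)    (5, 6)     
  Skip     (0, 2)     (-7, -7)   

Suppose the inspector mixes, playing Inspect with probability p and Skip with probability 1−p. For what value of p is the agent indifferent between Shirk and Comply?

p = 9/10

In a mixed equilibrium the agent is indifferent between Shirk and Comply; this condition fixes p.
  the agent's expected payoff from Shirk: p·5 + (1−p)·2 = 3p + 2
  the agent's expected payoff from Comply: p·6 + (1−p)·(-7) = 13p - 7
  3p + 2 = 13p - 7  ⇒  -10p = -9  ⇒  p = 9/10.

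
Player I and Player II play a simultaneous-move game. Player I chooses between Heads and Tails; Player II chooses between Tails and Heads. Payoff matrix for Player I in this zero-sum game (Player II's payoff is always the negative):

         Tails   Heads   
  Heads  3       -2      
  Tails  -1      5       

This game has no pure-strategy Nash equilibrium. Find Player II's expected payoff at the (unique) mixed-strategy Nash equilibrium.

In a mixed equilibrium Player II is indifferent between Tails and Heads; this condition fixes p.
  Player II's payoff from Tails: p·(-3) + (1−p)·1 = -4p + 1
  Player II's payoff from Heads: p·2 + (1−p)·(-5) = 7p - 5
  -4p + 1 = 7p - 5  ⇒  -11p = -6  ⇒  p = 6/11.
At equilibrium Player II is indifferent across columns, so Player II's payoff equals the payoff from Tails: (6/11)·(-3) + (5/11)·1 = -13/11.

-13/11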